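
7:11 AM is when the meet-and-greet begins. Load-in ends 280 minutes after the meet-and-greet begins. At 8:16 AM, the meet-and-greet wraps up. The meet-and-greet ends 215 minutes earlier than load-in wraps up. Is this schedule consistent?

Load-in ends at 7:11 AM + 280 min = 11:51 AM.
The meet-and-greet ends at 11:51 AM − 215 min = 8:16 AM.
That matches the stated 8:16 AM, so the schedule is consistent.

Yes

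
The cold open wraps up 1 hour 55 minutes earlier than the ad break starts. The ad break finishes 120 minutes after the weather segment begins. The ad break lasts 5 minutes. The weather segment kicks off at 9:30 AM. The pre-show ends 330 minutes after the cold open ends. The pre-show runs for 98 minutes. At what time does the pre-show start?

The ad break ends at 9:30 AM + 120 min = 11:30 AM.
The ad break starts at 11:30 AM − 5 min = 11:25 AM.
The cold open ends at 11:25 AM − 115 min = 9:30 AM.
The pre-show ends at 9:30 AM + 330 min = 3:00 PM.
The pre-show starts at 3:00 PM − 98 min = 1:22 PM.

1:22 PM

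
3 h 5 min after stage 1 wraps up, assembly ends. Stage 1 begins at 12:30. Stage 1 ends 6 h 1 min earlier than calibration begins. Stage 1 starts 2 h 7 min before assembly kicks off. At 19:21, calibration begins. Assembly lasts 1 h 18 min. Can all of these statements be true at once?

Stage 1 ends at 19:21 − 361 min = 13:20.
Assembly ends at 13:20 + 185 min = 16:25.
Assembly starts at 16:25 − 78 min = 15:07.
Stage 1 starts at 15:07 − 127 min = 13:00.
But stage 1 is also said to start at 12:30 — a 30-minute conflict.

No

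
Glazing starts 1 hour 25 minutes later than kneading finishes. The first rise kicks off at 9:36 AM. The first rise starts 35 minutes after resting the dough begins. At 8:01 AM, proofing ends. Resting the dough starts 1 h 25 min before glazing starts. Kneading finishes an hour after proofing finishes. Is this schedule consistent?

Kneading ends at 8:01 AM + 60 min = 9:01 AM.
Glazing starts at 9:01 AM + 85 min = 10:26 AM.
Resting the dough starts at 10:26 AM − 85 min = 9:01 AM.
The first rise starts at 9:01 AM + 35 min = 9:36 AM.
That matches the stated 9:36 AM, so the schedule is consistent.

Yes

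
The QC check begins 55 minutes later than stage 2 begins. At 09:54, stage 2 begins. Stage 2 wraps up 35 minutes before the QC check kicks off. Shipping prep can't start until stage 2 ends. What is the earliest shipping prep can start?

The QC check starts at 09:54 + 55 min = 10:49.
Stage 2 ends at 10:49 − 35 min = 10:14.
Shipping prep is bounded by stage 2, so the earliest it can start is 10:14.

10:14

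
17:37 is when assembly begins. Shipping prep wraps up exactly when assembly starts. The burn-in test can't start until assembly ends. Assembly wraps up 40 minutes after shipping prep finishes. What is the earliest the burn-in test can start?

18:17

Shipping prep ends at 17:37.
Assembly ends at 17:37 + 40 min = 18:17.
The burn-in test is bounded by assembly, so the earliest it can start is 18:17.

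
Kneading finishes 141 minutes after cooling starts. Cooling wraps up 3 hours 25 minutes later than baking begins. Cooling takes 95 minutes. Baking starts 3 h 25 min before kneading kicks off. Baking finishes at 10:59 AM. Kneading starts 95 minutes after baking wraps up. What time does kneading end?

Kneading starts at 10:59 AM + 95 min = 12:34 PM.
Baking starts at 12:34 PM − 205 min = 9:09 AM.
Cooling ends at 9:09 AM + 205 min = 12:34 PM.
Cooling starts at 12:34 PM − 95 min = 10:59 AM.
Kneading ends at 10:59 AM + 141 min = 1:20 PM.

1:20 PM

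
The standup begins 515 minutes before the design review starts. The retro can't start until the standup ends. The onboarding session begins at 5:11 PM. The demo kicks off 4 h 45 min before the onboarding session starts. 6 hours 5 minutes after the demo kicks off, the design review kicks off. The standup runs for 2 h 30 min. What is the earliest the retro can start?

The demo starts at 5:11 PM − 285 min = 12:26 PM.
The design review starts at 12:26 PM + 365 min = 6:31 PM.
The standup starts at 6:31 PM − 515 min = 9:56 AM.
The standup ends at 9:56 AM + 150 min = 12:26 PM.
The retro is bounded by the standup, so the earliest it can start is 12:26 PM.

12:26 PM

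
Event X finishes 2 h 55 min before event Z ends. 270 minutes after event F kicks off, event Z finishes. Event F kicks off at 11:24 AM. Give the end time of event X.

Event Z ends at 11:24 AM + 270 min = 3:54 PM.
Event X ends at 3:54 PM − 175 min = 12:59 PM.

12:59 PM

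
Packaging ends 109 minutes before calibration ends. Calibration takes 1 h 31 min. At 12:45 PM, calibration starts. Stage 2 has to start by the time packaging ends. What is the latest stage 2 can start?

12:27 PM

Calibration ends at 12:45 PM + 91 min = 2:16 PM.
Packaging ends at 2:16 PM − 109 min = 12:27 PM.
Stage 2 is bounded by packaging, so the latest it can start is 12:27 PM.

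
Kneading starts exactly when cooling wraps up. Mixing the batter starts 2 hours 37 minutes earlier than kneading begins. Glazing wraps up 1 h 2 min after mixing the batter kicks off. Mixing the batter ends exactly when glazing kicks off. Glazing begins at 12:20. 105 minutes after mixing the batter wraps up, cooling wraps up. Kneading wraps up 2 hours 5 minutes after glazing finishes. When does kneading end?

Mixing the batter ends at 12:20.
Cooling ends at 12:20 + 105 min = 14:05.
So kneading starts at 14:05.
Mixing the batter starts at 14:05 − 157 min = 11:28.
Glazing ends at 11:28 + 62 min = 12:30.
Kneading ends at 12:30 + 125 min = 14:35.

14:35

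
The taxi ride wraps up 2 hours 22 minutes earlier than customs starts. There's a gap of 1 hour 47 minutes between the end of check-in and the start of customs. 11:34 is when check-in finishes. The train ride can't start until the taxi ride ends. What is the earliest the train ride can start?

10:59

Customs starts at 11:34 + 107 min = 13:21.
The taxi ride ends at 13:21 − 142 min = 10:59.
The train ride is bounded by the taxi ride, so the earliest it can start is 10:59.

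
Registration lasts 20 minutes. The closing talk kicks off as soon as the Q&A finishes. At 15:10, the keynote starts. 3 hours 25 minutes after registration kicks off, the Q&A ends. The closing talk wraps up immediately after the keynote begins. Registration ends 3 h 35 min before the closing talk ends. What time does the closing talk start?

The closing talk ends at 15:10.
Registration ends at 15:10 − 215 min = 11:35.
Registration starts at 11:35 − 20 min = 11:15.
The Q&A ends at 11:15 + 205 min = 14:40.
So the closing talk starts at 14:40.

14:40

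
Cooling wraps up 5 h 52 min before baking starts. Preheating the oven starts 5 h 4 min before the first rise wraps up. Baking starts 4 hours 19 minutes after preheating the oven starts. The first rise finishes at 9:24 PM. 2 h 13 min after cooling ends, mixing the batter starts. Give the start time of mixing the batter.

Preheating the oven starts at 9:24 PM − 304 min = 4:20 PM.
Baking starts at 4:20 PM + 259 min = 8:39 PM.
Cooling ends at 8:39 PM − 352 min = 2:47 PM.
Mixing the batter starts at 2:47 PM + 133 min = 5:00 PM.

5:00 PM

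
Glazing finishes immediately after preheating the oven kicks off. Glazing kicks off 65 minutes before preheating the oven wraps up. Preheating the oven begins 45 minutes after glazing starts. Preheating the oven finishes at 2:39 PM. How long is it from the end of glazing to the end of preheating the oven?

20 minutes

Glazing starts at 2:39 PM − 65 min = 1:34 PM.
Preheating the oven starts at 1:34 PM + 45 min = 2:19 PM.
So glazing ends at 2:19 PM.
From 2:19 PM to 2:39 PM is 20 minutes.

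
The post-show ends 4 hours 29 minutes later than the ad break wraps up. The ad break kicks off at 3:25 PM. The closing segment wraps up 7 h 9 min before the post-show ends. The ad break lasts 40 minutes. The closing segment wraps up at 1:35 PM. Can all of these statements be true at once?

The ad break ends at 3:25 PM + 40 min = 4:05 PM.
The post-show ends at 4:05 PM + 269 min = 8:34 PM.
The closing segment ends at 8:34 PM − 429 min = 1:25 PM.
But the closing segment is also said to end at 1:35 PM — a 10-minute conflict.

No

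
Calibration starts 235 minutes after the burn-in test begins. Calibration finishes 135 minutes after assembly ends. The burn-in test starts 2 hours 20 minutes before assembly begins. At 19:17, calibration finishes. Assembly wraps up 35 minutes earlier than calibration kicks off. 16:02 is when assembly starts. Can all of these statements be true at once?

Yes

The burn-in test starts at 16:02 − 140 min = 13:42.
Calibration starts at 13:42 + 235 min = 17:37.
Assembly ends at 17:37 − 35 min = 17:02.
Calibration ends at 17:02 + 135 min = 19:17.
That matches the stated 19:17, so the schedule is consistent.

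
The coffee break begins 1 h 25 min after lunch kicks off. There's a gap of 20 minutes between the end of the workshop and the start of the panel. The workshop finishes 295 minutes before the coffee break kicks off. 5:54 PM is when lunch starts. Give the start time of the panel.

2:44 PM

The coffee break starts at 5:54 PM + 85 min = 7:19 PM.
The workshop ends at 7:19 PM − 295 min = 2:24 PM.
The panel starts at 2:24 PM + 20 min = 2:44 PM.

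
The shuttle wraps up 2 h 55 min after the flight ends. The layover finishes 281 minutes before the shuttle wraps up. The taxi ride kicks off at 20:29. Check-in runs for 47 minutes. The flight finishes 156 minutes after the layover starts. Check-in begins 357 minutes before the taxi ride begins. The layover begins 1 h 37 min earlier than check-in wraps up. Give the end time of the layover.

14:32

Check-in starts at 20:29 − 357 min = 14:32.
Check-in ends at 14:32 + 47 min = 15:19.
The layover starts at 15:19 − 97 min = 13:42.
The flight ends at 13:42 + 156 min = 16:18.
The shuttle ends at 16:18 + 175 min = 19:13.
The layover ends at 19:13 − 281 min = 14:32.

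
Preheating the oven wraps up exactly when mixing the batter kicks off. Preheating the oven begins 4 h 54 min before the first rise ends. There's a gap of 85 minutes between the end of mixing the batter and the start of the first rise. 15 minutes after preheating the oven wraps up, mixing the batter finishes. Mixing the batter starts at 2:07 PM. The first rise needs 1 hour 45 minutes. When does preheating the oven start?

12:38 PM

Preheating the oven ends at 2:07 PM.
Mixing the batter ends at 2:07 PM + 15 min = 2:22 PM.
The first rise starts at 2:22 PM + 85 min = 3:47 PM.
The first rise ends at 3:47 PM + 105 min = 5:32 PM.
Preheating the oven starts at 5:32 PM − 294 min = 12:38 PM.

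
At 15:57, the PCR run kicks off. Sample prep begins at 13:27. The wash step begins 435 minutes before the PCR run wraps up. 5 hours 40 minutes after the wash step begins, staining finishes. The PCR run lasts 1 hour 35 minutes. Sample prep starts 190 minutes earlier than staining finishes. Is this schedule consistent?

The PCR run ends at 15:57 + 95 min = 17:32.
The wash step starts at 17:32 − 435 min = 10:17.
Staining ends at 10:17 + 340 min = 15:57.
Sample prep starts at 15:57 − 190 min = 12:47.
But sample prep is also said to start at 13:27 — a 40-minute conflict.

No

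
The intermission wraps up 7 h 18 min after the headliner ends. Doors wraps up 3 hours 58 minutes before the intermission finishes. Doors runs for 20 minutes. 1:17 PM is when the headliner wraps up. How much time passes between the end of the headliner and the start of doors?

180 minutes

The intermission ends at 1:17 PM + 438 min = 8:35 PM.
Doors ends at 8:35 PM − 238 min = 4:37 PM.
Doors starts at 4:37 PM − 20 min = 4:17 PM.
From 1:17 PM to 4:17 PM is 180 minutes.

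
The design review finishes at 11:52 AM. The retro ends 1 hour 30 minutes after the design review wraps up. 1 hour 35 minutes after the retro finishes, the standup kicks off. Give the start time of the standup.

2:57 PM

The retro ends at 11:52 AM + 90 min = 1:22 PM.
The standup starts at 1:22 PM + 95 min = 2:57 PM.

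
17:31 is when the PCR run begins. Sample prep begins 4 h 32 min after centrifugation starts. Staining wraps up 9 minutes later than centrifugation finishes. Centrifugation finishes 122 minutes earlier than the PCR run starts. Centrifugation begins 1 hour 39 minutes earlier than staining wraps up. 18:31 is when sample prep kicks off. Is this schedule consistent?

Yes

Centrifugation ends at 17:31 − 122 min = 15:29.
Staining ends at 15:29 + 9 min = 15:38.
Centrifugation starts at 15:38 − 99 min = 13:59.
Sample prep starts at 13:59 + 272 min = 18:31.
That matches the stated 18:31, so the schedule is consistent.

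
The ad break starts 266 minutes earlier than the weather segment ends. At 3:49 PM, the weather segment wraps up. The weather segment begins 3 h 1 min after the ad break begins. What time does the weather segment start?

The ad break starts at 3:49 PM − 266 min = 11:23 AM.
The weather segment starts at 11:23 AM + 181 min = 2:24 PM.

2:24 PM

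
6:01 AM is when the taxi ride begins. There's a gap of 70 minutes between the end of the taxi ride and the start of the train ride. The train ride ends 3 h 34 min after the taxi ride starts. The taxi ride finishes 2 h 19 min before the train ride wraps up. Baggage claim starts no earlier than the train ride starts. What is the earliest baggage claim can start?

The train ride ends at 6:01 AM + 214 min = 9:35 AM.
The taxi ride ends at 9:35 AM − 139 min = 7:16 AM.
The train ride starts at 7:16 AM + 70 min = 8:26 AM.
Baggage claim is bounded by the train ride, so the earliest it can start is 8:26 AM.

8:26 AM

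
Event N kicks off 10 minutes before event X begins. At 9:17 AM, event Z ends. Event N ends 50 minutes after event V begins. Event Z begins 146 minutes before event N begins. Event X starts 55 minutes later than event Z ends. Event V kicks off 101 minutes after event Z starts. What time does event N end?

10:07 AM

Event X starts at 9:17 AM + 55 min = 10:12 AM.
Event N starts at 10:12 AM − 10 min = 10:02 AM.
Event Z starts at 10:02 AM − 146 min = 7:36 AM.
Event V starts at 7:36 AM + 101 min = 9:17 AM.
Event N ends at 9:17 AM + 50 min = 10:07 AM.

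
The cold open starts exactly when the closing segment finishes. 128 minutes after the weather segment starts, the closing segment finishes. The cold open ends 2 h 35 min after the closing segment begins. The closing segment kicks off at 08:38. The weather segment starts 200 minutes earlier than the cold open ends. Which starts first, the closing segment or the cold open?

the closing segment

The cold open ends at 08:38 + 155 min = 11:13.
The weather segment starts at 11:13 − 200 min = 07:53.
The closing segment ends at 07:53 + 128 min = 10:01.
So the cold open starts at 10:01.
The closing segment starts at 08:38 and the cold open starts at 10:01, so the closing segment is first.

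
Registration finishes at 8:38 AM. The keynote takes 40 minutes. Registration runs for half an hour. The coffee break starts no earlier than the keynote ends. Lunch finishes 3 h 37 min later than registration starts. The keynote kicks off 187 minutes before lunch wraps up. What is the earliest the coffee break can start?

9:18 AM

Registration starts at 8:38 AM − 30 min = 8:08 AM.
Lunch ends at 8:08 AM + 217 min = 11:45 AM.
The keynote starts at 11:45 AM − 187 min = 8:38 AM.
The keynote ends at 8:38 AM + 40 min = 9:18 AM.
The coffee break is bounded by the keynote, so the earliest it can start is 9:18 AM.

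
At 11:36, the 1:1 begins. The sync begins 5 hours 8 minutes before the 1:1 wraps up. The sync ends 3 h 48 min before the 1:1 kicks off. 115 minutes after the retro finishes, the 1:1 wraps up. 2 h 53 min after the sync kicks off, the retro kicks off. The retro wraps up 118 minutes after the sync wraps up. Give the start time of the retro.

The sync ends at 11:36 − 228 min = 07:48.
The retro ends at 07:48 + 118 min = 09:46.
The 1:1 ends at 09:46 + 115 min = 11:41.
The sync starts at 11:41 − 308 min = 06:33.
The retro starts at 06:33 + 173 min = 09:26.

09:26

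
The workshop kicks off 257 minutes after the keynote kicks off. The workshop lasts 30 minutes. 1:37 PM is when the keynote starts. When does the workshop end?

6:24 PM

The workshop starts at 1:37 PM + 257 min = 5:54 PM.
The workshop ends at 5:54 PM + 30 min = 6:24 PM.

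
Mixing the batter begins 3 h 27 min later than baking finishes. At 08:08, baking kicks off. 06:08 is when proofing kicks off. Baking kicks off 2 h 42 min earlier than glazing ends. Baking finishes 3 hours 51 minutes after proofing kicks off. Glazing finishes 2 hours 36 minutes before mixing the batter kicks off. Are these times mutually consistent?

Baking ends at 06:08 + 231 min = 09:59.
Mixing the batter starts at 09:59 + 207 min = 13:26.
Glazing ends at 13:26 − 156 min = 10:50.
Baking starts at 10:50 − 162 min = 08:08.
That matches the stated 08:08, so the schedule is consistent.

Yes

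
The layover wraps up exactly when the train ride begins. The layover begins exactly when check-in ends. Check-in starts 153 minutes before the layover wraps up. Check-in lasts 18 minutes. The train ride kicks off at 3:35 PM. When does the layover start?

The layover ends at 3:35 PM.
Check-in starts at 3:35 PM − 153 min = 1:02 PM.
Check-in ends at 1:02 PM + 18 min = 1:20 PM.
So the layover starts at 1:20 PM.

1:20 PM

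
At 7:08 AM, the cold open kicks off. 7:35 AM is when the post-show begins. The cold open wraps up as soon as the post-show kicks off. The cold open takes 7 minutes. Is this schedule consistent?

No

The cold open ends at 7:35 AM.
The cold open starts at 7:35 AM − 7 min = 7:28 AM.
But the cold open is also said to start at 7:08 AM — a 20-minute conflict.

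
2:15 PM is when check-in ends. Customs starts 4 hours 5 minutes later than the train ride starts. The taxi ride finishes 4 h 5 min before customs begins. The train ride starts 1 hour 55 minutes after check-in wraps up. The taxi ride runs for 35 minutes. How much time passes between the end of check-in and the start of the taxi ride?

1 hour 20 minutes

The train ride starts at 2:15 PM + 115 min = 4:10 PM.
Customs starts at 4:10 PM + 245 min = 8:15 PM.
The taxi ride ends at 8:15 PM − 245 min = 4:10 PM.
The taxi ride starts at 4:10 PM − 35 min = 3:35 PM.
From 2:15 PM to 3:35 PM is 1 hour 20 minutes.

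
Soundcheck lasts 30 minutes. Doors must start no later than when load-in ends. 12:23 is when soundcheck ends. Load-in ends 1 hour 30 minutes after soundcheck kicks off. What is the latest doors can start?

Soundcheck starts at 12:23 − 30 min = 11:53.
Load-in ends at 11:53 + 90 min = 13:23.
Doors is bounded by load-in, so the latest it can start is 13:23.

13:23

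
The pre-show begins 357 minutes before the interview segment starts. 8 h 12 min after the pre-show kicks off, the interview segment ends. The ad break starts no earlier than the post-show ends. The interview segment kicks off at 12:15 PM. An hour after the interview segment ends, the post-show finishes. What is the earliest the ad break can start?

The pre-show starts at 12:15 PM − 357 min = 6:18 AM.
The interview segment ends at 6:18 AM + 492 min = 2:30 PM.
The post-show ends at 2:30 PM + 60 min = 3:30 PM.
The ad break is bounded by the post-show, so the earliest it can start is 3:30 PM.

3:30 PM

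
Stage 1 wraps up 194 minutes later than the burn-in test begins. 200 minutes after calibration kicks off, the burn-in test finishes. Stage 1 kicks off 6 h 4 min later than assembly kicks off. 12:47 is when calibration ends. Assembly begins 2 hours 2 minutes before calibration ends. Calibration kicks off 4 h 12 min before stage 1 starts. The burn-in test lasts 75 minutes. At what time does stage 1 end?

17:56

Assembly starts at 12:47 − 122 min = 10:45.
Stage 1 starts at 10:45 + 364 min = 16:49.
Calibration starts at 16:49 − 252 min = 12:37.
The burn-in test ends at 12:37 + 200 min = 15:57.
The burn-in test starts at 15:57 − 75 min = 14:42.
Stage 1 ends at 14:42 + 194 min = 17:56.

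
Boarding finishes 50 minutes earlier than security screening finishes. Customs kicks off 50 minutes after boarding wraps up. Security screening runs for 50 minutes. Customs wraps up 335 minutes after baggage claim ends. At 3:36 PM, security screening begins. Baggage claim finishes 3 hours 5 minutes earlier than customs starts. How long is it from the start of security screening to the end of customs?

Security screening ends at 3:36 PM + 50 min = 4:26 PM.
Boarding ends at 4:26 PM − 50 min = 3:36 PM.
Customs starts at 3:36 PM + 50 min = 4:26 PM.
Baggage claim ends at 4:26 PM − 185 min = 1:21 PM.
Customs ends at 1:21 PM + 335 min = 6:56 PM.
From 3:36 PM to 6:56 PM is 3 h 20 min.

3 h 20 min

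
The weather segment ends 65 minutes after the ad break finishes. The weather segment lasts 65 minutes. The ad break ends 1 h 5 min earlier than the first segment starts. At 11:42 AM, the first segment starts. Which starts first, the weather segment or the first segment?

the weather segment

The ad break ends at 11:42 AM − 65 min = 10:37 AM.
The weather segment ends at 10:37 AM + 65 min = 11:42 AM.
The weather segment starts at 11:42 AM − 65 min = 10:37 AM.
The weather segment starts at 10:37 AM and the first segment starts at 11:42 AM, so the weather segment is first.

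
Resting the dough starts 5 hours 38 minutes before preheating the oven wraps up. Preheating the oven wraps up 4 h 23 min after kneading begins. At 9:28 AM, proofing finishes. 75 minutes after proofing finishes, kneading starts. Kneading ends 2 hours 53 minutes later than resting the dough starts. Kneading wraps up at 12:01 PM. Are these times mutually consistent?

No

Kneading starts at 9:28 AM + 75 min = 10:43 AM.
Preheating the oven ends at 10:43 AM + 263 min = 3:06 PM.
Resting the dough starts at 3:06 PM − 338 min = 9:28 AM.
Kneading ends at 9:28 AM + 173 min = 12:21 PM.
But kneading is also said to end at 12:01 PM — a 20-minute conflict.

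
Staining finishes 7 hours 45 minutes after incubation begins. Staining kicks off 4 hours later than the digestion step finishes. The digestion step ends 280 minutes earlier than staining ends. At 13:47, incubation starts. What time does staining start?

Staining ends at 13:47 + 465 min = 21:32.
The digestion step ends at 21:32 − 280 min = 16:52.
Staining starts at 16:52 + 240 min = 20:52.

20:52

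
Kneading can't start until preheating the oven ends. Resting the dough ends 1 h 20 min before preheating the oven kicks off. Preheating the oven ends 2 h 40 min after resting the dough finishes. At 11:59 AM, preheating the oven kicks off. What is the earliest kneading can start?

Resting the dough ends at 11:59 AM − 80 min = 10:39 AM.
Preheating the oven ends at 10:39 AM + 160 min = 1:19 PM.
Kneading is bounded by preheating the oven, so the earliest it can start is 1:19 PM.

1:19 PM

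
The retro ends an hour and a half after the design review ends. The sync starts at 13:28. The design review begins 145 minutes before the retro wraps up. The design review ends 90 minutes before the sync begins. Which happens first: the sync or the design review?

The design review ends at 13:28 − 90 min = 11:58.
The retro ends at 11:58 + 90 min = 13:28.
The design review starts at 13:28 − 145 min = 11:03.
The sync starts at 13:28 and the design review starts at 11:03, so the design review is first.

the design review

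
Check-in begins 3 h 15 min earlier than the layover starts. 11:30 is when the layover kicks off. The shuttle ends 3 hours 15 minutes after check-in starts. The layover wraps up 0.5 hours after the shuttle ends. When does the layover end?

Check-in starts at 11:30 − 195 min = 08:15.
The shuttle ends at 08:15 + 195 min = 11:30.
The layover ends at 11:30 + 30 min = 12:00.

12:00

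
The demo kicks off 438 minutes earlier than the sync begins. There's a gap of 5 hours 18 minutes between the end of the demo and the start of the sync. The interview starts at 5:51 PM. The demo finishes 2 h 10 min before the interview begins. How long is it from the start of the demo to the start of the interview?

250 minutes

The demo ends at 5:51 PM − 130 min = 3:41 PM.
The sync starts at 3:41 PM + 318 min = 8:59 PM.
The demo starts at 8:59 PM − 438 min = 1:41 PM.
From 1:41 PM to 5:51 PM is 250 minutes.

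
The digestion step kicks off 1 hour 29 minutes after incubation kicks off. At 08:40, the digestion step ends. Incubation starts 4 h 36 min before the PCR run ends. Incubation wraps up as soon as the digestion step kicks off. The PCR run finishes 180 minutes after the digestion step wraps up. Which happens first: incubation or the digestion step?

The PCR run ends at 08:40 + 180 min = 11:40.
Incubation starts at 11:40 − 276 min = 07:04.
The digestion step starts at 07:04 + 89 min = 08:33.
Incubation starts at 07:04 and the digestion step starts at 08:33, so incubation is first.

incubation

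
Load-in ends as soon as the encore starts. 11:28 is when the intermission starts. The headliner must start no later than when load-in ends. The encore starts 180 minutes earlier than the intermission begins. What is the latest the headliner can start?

08:28

The encore starts at 11:28 − 180 min = 08:28.
So load-in ends at 08:28.
The headliner is bounded by load-in, so the latest it can start is 08:28.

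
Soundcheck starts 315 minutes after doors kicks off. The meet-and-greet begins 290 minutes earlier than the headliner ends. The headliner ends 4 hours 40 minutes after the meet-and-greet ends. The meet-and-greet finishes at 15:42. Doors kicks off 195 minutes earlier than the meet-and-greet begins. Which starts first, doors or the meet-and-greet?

doors

The headliner ends at 15:42 + 280 min = 20:22.
The meet-and-greet starts at 20:22 − 290 min = 15:32.
Doors starts at 15:32 − 195 min = 12:17.
Doors starts at 12:17 and the meet-and-greet starts at 15:32, so doors is first.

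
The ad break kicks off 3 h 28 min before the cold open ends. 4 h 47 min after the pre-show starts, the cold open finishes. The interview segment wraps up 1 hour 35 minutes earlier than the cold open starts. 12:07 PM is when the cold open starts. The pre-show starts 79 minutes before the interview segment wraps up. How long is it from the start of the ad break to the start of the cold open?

The interview segment ends at 12:07 PM − 95 min = 10:32 AM.
The pre-show starts at 10:32 AM − 79 min = 9:13 AM.
The cold open ends at 9:13 AM + 287 min = 2:00 PM.
The ad break starts at 2:00 PM − 208 min = 10:32 AM.
From 10:32 AM to 12:07 PM is 1 h 35 min.

1 h 35 min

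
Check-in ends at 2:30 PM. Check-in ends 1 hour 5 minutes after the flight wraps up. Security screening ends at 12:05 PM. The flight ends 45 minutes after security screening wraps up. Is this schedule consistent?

No

The flight ends at 12:05 PM + 45 min = 12:50 PM.
Check-in ends at 12:50 PM + 65 min = 1:55 PM.
But check-in is also said to end at 2:30 PM — a 35-minute conflict.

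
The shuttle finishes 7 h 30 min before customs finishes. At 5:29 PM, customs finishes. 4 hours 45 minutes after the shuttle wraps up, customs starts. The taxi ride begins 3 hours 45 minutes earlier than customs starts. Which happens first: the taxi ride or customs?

The shuttle ends at 5:29 PM − 450 min = 9:59 AM.
Customs starts at 9:59 AM + 285 min = 2:44 PM.
The taxi ride starts at 2:44 PM − 225 min = 10:59 AM.
The taxi ride starts at 10:59 AM and customs starts at 2:44 PM, so the taxi ride is first.

the taxi ride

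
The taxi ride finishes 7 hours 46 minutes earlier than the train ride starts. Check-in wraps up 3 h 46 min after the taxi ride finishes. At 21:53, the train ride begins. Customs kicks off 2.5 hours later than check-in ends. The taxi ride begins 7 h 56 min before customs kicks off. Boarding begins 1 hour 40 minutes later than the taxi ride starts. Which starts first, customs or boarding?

The taxi ride ends at 21:53 − 466 min = 14:07.
Check-in ends at 14:07 + 226 min = 17:53.
Customs starts at 17:53 + 150 min = 20:23.
The taxi ride starts at 20:23 − 476 min = 12:27.
Boarding starts at 12:27 + 100 min = 14:07.
Customs starts at 20:23 and boarding starts at 14:07, so boarding is first.

boarding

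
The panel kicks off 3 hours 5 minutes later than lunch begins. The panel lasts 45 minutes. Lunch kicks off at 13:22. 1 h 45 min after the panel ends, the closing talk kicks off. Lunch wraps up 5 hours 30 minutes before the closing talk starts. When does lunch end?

The panel starts at 13:22 + 185 min = 16:27.
The panel ends at 16:27 + 45 min = 17:12.
The closing talk starts at 17:12 + 105 min = 18:57.
Lunch ends at 18:57 − 330 min = 13:27.

13:27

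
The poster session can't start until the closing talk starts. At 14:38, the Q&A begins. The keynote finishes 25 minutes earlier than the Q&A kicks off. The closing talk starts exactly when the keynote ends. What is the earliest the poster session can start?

14:13

The keynote ends at 14:38 − 25 min = 14:13.
So the closing talk starts at 14:13.
The poster session is bounded by the closing talk, so the earliest it can start is 14:13.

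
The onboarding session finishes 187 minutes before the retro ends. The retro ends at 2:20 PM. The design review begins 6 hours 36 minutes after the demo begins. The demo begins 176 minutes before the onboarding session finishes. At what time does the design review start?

The onboarding session ends at 2:20 PM − 187 min = 11:13 AM.
The demo starts at 11:13 AM − 176 min = 8:17 AM.
The design review starts at 8:17 AM + 396 min = 2:53 PM.

2:53 PM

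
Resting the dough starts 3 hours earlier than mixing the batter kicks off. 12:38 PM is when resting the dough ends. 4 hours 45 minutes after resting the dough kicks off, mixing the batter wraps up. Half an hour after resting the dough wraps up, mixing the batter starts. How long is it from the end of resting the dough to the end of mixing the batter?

Mixing the batter starts at 12:38 PM + 30 min = 1:08 PM.
Resting the dough starts at 1:08 PM − 180 min = 10:08 AM.
Mixing the batter ends at 10:08 AM + 285 min = 2:53 PM.
From 12:38 PM to 2:53 PM is 135 minutes.

135 minutes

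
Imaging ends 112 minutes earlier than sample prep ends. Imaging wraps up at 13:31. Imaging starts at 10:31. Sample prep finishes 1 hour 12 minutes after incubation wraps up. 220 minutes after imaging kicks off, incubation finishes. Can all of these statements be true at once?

Yes

Incubation ends at 10:31 + 220 min = 14:11.
Sample prep ends at 14:11 + 72 min = 15:23.
Imaging ends at 15:23 − 112 min = 13:31.
That matches the stated 13:31, so the schedule is consistent.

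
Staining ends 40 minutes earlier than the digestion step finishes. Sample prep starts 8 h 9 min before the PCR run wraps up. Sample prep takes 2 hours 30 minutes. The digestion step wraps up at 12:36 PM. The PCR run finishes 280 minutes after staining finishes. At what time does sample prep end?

10:57 AM

Staining ends at 12:36 PM − 40 min = 11:56 AM.
The PCR run ends at 11:56 AM + 280 min = 4:36 PM.
Sample prep starts at 4:36 PM − 489 min = 8:27 AM.
Sample prep ends at 8:27 AM + 150 min = 10:57 AM.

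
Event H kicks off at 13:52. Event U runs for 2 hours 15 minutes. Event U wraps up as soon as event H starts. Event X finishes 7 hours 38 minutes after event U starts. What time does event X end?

Event U ends at 13:52.
Event U starts at 13:52 − 135 min = 11:37.
Event X ends at 11:37 + 458 min = 19:15.

19:15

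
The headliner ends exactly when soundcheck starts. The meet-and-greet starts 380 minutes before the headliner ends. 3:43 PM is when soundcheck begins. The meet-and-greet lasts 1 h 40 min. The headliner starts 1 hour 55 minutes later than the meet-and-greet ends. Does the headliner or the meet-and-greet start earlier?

The headliner ends at 3:43 PM.
The meet-and-greet starts at 3:43 PM − 380 min = 9:23 AM.
The meet-and-greet ends at 9:23 AM + 100 min = 11:03 AM.
The headliner starts at 11:03 AM + 115 min = 12:58 PM.
The headliner starts at 12:58 PM and the meet-and-greet starts at 9:23 AM, so the meet-and-greet is first.

the meet-and-greet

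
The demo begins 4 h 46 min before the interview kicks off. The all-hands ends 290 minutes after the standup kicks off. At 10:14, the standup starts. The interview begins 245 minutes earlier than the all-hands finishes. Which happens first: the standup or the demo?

The all-hands ends at 10:14 + 290 min = 15:04.
The interview starts at 15:04 − 245 min = 10:59.
The demo starts at 10:59 − 286 min = 06:13.
The standup starts at 10:14 and the demo starts at 06:13, so the demo is first.

the demo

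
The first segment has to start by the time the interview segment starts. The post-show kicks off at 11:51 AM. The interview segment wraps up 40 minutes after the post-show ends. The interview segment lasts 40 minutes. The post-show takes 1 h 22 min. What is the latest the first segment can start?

The post-show ends at 11:51 AM + 82 min = 1:13 PM.
The interview segment ends at 1:13 PM + 40 min = 1:53 PM.
The interview segment starts at 1:53 PM − 40 min = 1:13 PM.
The first segment is bounded by the interview segment, so the latest it can start is 1:13 PM.

1:13 PM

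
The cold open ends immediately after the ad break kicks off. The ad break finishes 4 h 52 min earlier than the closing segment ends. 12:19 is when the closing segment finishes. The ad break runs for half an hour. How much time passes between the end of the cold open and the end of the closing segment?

The ad break ends at 12:19 − 292 min = 07:27.
The ad break starts at 07:27 − 30 min = 06:57.
So the cold open ends at 06:57.
From 06:57 to 12:19 is 5 h 22 min.

5 h 22 min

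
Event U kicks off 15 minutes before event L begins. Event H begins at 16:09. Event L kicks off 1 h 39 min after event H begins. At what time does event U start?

17:33

Event L starts at 16:09 + 99 min = 17:48.
Event U starts at 17:48 − 15 min = 17:33.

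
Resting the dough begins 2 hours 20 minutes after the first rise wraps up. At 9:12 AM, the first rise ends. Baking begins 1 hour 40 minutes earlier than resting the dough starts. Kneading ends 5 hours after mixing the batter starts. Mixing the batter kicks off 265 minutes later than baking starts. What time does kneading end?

7:17 PM

Resting the dough starts at 9:12 AM + 140 min = 11:32 AM.
Baking starts at 11:32 AM − 100 min = 9:52 AM.
Mixing the batter starts at 9:52 AM + 265 min = 2:17 PM.
Kneading ends at 2:17 PM + 300 min = 7:17 PM.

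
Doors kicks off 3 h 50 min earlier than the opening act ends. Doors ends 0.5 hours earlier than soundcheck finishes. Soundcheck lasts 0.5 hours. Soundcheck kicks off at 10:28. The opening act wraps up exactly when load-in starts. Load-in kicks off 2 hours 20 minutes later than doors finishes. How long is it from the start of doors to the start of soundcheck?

Soundcheck ends at 10:28 + 30 min = 10:58.
Doors ends at 10:58 − 30 min = 10:28.
Load-in starts at 10:28 + 140 min = 12:48.
So the opening act ends at 12:48.
Doors starts at 12:48 − 230 min = 08:58.
From 08:58 to 10:28 is 90 minutes.

90 minutes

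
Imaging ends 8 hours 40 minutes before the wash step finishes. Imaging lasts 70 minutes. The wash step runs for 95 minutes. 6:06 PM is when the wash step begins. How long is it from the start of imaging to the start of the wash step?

8 h 15 min

The wash step ends at 6:06 PM + 95 min = 7:41 PM.
Imaging ends at 7:41 PM − 520 min = 11:01 AM.
Imaging starts at 11:01 AM − 70 min = 9:51 AM.
From 9:51 AM to 6:06 PM is 8 h 15 min.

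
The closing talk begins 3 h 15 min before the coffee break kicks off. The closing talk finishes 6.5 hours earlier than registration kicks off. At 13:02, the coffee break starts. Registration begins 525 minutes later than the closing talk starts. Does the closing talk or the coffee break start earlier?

the closing talk

The closing talk starts at 13:02 − 195 min = 09:47.
The closing talk starts at 09:47 and the coffee break starts at 13:02, so the closing talk is first.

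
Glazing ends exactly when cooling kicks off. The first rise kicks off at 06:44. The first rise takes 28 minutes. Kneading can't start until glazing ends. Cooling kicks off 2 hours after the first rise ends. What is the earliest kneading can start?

The first rise ends at 06:44 + 28 min = 07:12.
Cooling starts at 07:12 + 120 min = 09:12.
So glazing ends at 09:12.
Kneading is bounded by glazing, so the earliest it can start is 09:12.

09:12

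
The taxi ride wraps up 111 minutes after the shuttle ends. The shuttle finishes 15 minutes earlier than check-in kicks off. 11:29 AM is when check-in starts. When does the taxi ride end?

1:05 PM

The shuttle ends at 11:29 AM − 15 min = 11:14 AM.
The taxi ride ends at 11:14 AM + 111 min = 1:05 PM.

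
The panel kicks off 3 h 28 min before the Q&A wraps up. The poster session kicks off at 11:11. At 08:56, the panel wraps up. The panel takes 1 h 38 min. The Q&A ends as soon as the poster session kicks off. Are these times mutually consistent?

The Q&A ends at 11:11.
The panel starts at 11:11 − 208 min = 07:43.
The panel ends at 07:43 + 98 min = 09:21.
But the panel is also said to end at 08:56 — a 25-minute conflict.

No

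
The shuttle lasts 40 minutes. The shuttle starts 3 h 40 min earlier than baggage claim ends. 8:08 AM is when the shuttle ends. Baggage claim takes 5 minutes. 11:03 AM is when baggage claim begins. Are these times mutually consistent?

Yes

Baggage claim ends at 11:03 AM + 5 min = 11:08 AM.
The shuttle starts at 11:08 AM − 220 min = 7:28 AM.
The shuttle ends at 7:28 AM + 40 min = 8:08 AM.
That matches the stated 8:08 AM, so the schedule is consistent.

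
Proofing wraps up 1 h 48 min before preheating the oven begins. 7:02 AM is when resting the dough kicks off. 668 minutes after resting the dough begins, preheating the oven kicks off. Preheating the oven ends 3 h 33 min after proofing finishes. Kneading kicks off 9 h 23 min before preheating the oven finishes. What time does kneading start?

Preheating the oven starts at 7:02 AM + 668 min = 6:10 PM.
Proofing ends at 6:10 PM − 108 min = 4:22 PM.
Preheating the oven ends at 4:22 PM + 213 min = 7:55 PM.
Kneading starts at 7:55 PM − 563 min = 10:32 AM.

10:32 AM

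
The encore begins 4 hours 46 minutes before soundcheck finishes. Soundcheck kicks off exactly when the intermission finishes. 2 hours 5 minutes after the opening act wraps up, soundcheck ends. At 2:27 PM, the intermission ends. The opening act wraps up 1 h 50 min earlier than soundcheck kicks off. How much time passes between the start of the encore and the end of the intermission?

Soundcheck starts at 2:27 PM.
The opening act ends at 2:27 PM − 110 min = 12:37 PM.
Soundcheck ends at 12:37 PM + 125 min = 2:42 PM.
The encore starts at 2:42 PM − 286 min = 9:56 AM.
From 9:56 AM to 2:27 PM is 271 minutes.

271 minutes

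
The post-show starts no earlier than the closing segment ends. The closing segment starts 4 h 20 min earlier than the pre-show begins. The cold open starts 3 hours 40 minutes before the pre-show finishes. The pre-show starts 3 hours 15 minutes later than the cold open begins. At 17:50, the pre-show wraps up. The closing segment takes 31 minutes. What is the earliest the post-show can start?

The cold open starts at 17:50 − 220 min = 14:10.
The pre-show starts at 14:10 + 195 min = 17:25.
The closing segment starts at 17:25 − 260 min = 13:05.
The closing segment ends at 13:05 + 31 min = 13:36.
The post-show is bounded by the closing segment, so the earliest it can start is 13:36.

13:36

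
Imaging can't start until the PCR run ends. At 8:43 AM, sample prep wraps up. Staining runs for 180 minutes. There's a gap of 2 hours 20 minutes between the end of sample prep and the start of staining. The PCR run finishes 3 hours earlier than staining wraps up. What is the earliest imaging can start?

Staining starts at 8:43 AM + 140 min = 11:03 AM.
Staining ends at 11:03 AM + 180 min = 2:03 PM.
The PCR run ends at 2:03 PM − 180 min = 11:03 AM.
Imaging is bounded by the PCR run, so the earliest it can start is 11:03 AM.

11:03 AM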